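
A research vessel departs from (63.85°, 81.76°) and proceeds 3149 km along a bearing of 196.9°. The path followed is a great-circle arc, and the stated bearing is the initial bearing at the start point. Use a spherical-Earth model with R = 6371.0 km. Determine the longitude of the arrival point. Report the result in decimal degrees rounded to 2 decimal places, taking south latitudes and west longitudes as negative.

longitude 71.92°

Central angle δ = d/R = 0.494271 rad.
Start latitude φ₁ = 1.114393 rad; initial bearing θ = 3.436553 rad.
Destination latitude: φ₂ = arcsin( sin φ₁ cos δ + cos φ₁ sin δ cos θ ) = arcsin(0.590163) = 36.17°.
Then Δλ = atan2(-0.060778, 0.350559) = -0.171669 rad, from sin θ sin δ cos φ₁ over cos δ − sin φ₁ sin φ₂.
Hence λ₂ = 81.76° + -9.84° = 71.92°.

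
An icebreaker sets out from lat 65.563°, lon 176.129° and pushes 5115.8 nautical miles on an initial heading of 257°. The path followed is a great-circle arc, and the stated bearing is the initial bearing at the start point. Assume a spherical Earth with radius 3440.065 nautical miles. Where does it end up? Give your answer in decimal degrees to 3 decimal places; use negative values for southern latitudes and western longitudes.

latitude -0.954°, longitude 99.938°

δ = 5115.8/3440.065 = 1.487123 rad (85.2059°).
With φ₁ = 65.563° = 1.144290 rad and θ = 257° = 4.485496 rad:
Applying the spherical law of cosines for sides, sin φ₂ = sin φ₁ cos δ + cos φ₁ sin δ cos θ = -0.016646, so φ₂ = -0.954°.
Then Δλ = atan2(-0.401679, 0.098731) = -1.329779 rad, from sin θ sin δ cos φ₁ over cos δ − sin φ₁ sin φ₂.
λ₂ = λ₁ + Δλ = 99.938°.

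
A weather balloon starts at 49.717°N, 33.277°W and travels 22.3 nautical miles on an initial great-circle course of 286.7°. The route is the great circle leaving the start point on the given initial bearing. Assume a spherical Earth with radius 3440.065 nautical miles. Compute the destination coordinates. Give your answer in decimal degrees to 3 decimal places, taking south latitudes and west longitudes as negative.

The arc subtends δ = 22.3/3440.065 = 0.006482 rad at the centre.
Converting: φ₁ = 0.867725 rad, θ = 5.003859 rad.
Applying the spherical law of cosines for sides, sin φ₂ = sin φ₁ cos δ + cos φ₁ sin δ cos θ = 0.764049, so φ₂ = 49.822°.
Δλ = atan2( sin θ sin δ cos φ₁ , cos δ − sin φ₁ sin φ₂ ) = atan2(-0.004014, 0.417117) = -0.009624 rad = -0.551°.
Hence λ₂ = -33.277° + -0.551° = -33.828°.

latitude 49.822°, longitude -33.828°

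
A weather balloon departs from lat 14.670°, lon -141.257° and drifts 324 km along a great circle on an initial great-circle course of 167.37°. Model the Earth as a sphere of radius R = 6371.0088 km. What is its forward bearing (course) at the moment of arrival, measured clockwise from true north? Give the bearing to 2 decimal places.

final bearing 167.52°

The arc subtends δ = 324/6371.0088 = 0.050855 rad at the centre.
Converting: φ₁ = 0.256040 rad, θ = 2.921158 rad.
Applying the spherical law of cosines for sides, sin φ₂ = sin φ₁ cos δ + cos φ₁ sin δ cos θ = 0.204938, so φ₂ = 11.826°.
Δλ = atan2( sin θ sin δ cos φ₁ , cos δ − sin φ₁ sin φ₂ ) = atan2(0.010753, 0.946806) = 0.011356 rad = 0.651°.
λ₂ = λ₁ + Δλ = -140.606°.
The forward bearing on arrival equals the back-azimuth from the destination plus 180°.
Back-azimuth from P₂ (11.83°, -140.61°) to P₁ (14.67°, -141.26°), with Δλ' = λ₁ − λ₂ = -0.65°: atan2( sin Δλ' cos φ₁ , cos φ₂ sin φ₁ − sin φ₂ cos φ₁ cos Δλ' ) = 347.52°.
Final bearing = (347.52° + 180°) mod 360° = 167.52°.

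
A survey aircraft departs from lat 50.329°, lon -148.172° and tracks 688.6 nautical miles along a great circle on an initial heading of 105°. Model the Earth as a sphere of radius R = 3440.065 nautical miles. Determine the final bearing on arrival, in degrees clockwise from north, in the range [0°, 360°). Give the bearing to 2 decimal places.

final bearing 117.06°

δ = 688.6/3440.065 = 0.200171 rad (11.4689°).
Start latitude φ₁ = 0.878407 rad; initial bearing θ = 1.832596 rad.
Applying the spherical law of cosines for sides, sin φ₂ = sin φ₁ cos δ + cos φ₁ sin δ cos θ = 0.721501, so φ₂ = 46.179°.
Δλ = atan2( sin θ sin δ cos φ₁ , cos δ − sin φ₁ sin φ₂ ) = atan2(0.122608, 0.424677) = 0.281066 rad = 16.104°.
λ₂ = λ₁ + Δλ = -132.068°.
The forward bearing on arrival equals the back-azimuth from the destination plus 180°.
Back-azimuth from P₂ (46.18°, -132.07°) to P₁ (50.33°, -148.17°), with Δλ' = λ₁ − λ₂ = -16.10°: atan2( sin Δλ' cos φ₁ , cos φ₂ sin φ₁ − sin φ₂ cos φ₁ cos Δλ' ) = 297.06°.
Final bearing = (297.06° + 180°) mod 360° = 117.06°.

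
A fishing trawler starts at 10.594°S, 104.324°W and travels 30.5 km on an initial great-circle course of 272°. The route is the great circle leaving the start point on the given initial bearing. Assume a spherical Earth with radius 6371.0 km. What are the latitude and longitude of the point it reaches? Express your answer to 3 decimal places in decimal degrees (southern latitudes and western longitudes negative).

latitude -10.584°, longitude -104.603°

The arc subtends δ = 30.5/6371 = 0.004787 rad at the centre.
Converting: φ₁ = -0.184900 rad, θ = 4.747296 rad.
sin φ₂ = sin φ₁ cos δ + cos φ₁ sin δ cos θ = (-0.183848)(0.999989) + (0.982955)(0.004787)(0.034899) = -0.183682
φ₂ = asin(-0.183682) = -0.184731 rad = -10.584°.
For the longitude increment, Δλ = atan2( sin θ sin δ cos φ₁, cos δ − sin φ₁ sin φ₂ ) = atan2(-0.004703, 0.966219) = -0.279°.
λ₂ = -104.324° + -0.279° = -104.603°.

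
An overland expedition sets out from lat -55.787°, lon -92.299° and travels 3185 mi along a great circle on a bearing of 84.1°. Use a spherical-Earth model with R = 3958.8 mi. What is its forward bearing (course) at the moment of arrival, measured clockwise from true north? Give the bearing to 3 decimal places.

final bearing 41.332°

The arc subtends δ = 3185/3958.8 = 0.804537 rad at the centre.
With φ₁ = -55.787° = -0.973667 rad and θ = 84.1° = 1.467822 rad:
Applying the spherical law of cosines for sides, sin φ₂ = sin φ₁ cos δ + cos φ₁ sin δ cos θ = -0.531803, so φ₂ = -32.127°.
Δλ = atan2( sin θ sin δ cos φ₁ , cos δ − sin φ₁ sin φ₂ ) = atan2(0.402976, 0.253669) = 1.008975 rad = 57.810°.
λ₂ = λ₁ + Δλ = -34.489°.
The forward bearing on arrival equals the back-azimuth from the destination plus 180°.
Back-azimuth from P₂ (-32.127°, -34.489°) to P₁ (-55.787°, -92.299°), with Δλ' = λ₁ − λ₂ = -57.810°: atan2( sin Δλ' cos φ₁ , cos φ₂ sin φ₁ − sin φ₂ cos φ₁ cos Δλ' ) = 221.332°.
Final bearing = (221.332° + 180°) mod 360° = 41.332°.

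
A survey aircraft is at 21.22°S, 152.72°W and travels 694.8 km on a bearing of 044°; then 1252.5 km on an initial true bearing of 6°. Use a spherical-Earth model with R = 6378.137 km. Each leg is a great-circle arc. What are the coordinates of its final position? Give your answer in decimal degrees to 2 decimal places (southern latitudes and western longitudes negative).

Apply the spherical direct solution leg by leg, carrying full precision between legs.
Leg 1: from (-21.22°, -152.72°), δ = 694.8/6378.137 = 0.108935 rad, θ = 44° → φ = -16.67°, λ = -148.20°.
Leg 2: from (-16.67°, -148.20°), δ = 1252.5/6378.137 = 0.196374 rad, θ = 6° → φ = -5.48°, λ = -147.02°.

latitude -5.48°, longitude -147.02°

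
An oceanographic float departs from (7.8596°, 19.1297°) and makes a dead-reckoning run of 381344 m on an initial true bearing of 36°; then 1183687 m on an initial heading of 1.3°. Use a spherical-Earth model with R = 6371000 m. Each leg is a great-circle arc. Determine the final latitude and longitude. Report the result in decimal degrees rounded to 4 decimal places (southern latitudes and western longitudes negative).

Apply the spherical direct solution leg by leg, carrying full precision between legs.
Leg 1: from (7.8596°, 19.1297°), δ = 381344/6371000 = 0.059856 rad, θ = 36° → φ = 10.6286°, λ = 21.1799°.
Leg 2: from (10.6286°, 21.1799°), δ = 1183687/6371000 = 0.185793 rad, θ = 1.3° → φ = 21.2709°, λ = 21.4376°.

latitude 21.2709°, longitude 21.4376°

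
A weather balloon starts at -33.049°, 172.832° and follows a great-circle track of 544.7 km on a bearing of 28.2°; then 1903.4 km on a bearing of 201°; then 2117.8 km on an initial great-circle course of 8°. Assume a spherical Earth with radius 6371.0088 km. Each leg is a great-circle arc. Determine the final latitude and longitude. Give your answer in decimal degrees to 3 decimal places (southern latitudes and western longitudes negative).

latitude -25.527°, longitude 169.860°

Apply the spherical direct solution leg by leg, carrying full precision between legs.
Leg 1: from (-33.049°, 172.832°), δ = 544.7/6371.0088 = 0.085497 rad, θ = 28.2° → φ = -28.704°, λ = 175.469°.
Leg 2: from (-28.704°, 175.469°), δ = 1903.4/6371.0088 = 0.298760 rad, θ = 201° → φ = -44.429°, λ = 166.975°.
Leg 3: from (-44.429°, 166.975°), δ = 2117.8/6371.0088 = 0.332412 rad, θ = 8° → φ = -25.527°, λ = 169.860°.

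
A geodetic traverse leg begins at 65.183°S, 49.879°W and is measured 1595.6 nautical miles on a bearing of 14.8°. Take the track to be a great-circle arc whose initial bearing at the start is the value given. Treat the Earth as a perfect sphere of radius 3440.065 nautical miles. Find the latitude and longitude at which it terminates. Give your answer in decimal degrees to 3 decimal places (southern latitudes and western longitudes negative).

Central angle δ = d/R = 0.463828 rad.
Converting: φ₁ = -1.137658 rad, θ = 0.258309 rad.
Destination latitude: φ₂ = arcsin( sin φ₁ cos δ + cos φ₁ sin δ cos θ ) = arcsin(-0.630213) = -39.066°.
Δλ = atan2( sin θ sin δ cos φ₁ , cos δ − sin φ₁ sin φ₂ ) = atan2(0.047966, 0.322332) = 0.147725 rad = 8.464°.
Hence λ₂ = -49.879° + 8.464° = -41.415°.

latitude -39.066°, longitude -41.415°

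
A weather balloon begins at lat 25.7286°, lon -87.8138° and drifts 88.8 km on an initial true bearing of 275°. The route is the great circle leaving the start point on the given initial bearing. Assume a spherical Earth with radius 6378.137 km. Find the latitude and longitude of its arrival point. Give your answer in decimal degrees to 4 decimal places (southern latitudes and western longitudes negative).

latitude 25.7955°, longitude -88.6964°

δ = 88.8/6378.137 = 0.013923 rad (0.7977°).
Converting: φ₁ = 0.449049 rad, θ = 4.799655 rad.
Applying the spherical law of cosines for sides, sin φ₂ = sin φ₁ cos δ + cos φ₁ sin δ cos θ = 0.435160, so φ₂ = 25.7955°.
Δλ = atan2( sin θ sin δ cos φ₁ , cos δ − sin φ₁ sin φ₂ ) = atan2(-0.012494, 0.810996) = -0.015405 rad = -0.8826°.
λ₂ = λ₁ + Δλ = -88.6964°.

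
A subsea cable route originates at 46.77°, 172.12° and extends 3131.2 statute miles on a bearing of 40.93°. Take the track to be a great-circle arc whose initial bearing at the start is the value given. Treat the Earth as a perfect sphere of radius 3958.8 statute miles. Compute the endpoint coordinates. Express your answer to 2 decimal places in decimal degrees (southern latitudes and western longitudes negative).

latitude 61.67°, longitude -108.84°

Central angle δ = d/R = 0.790947 rad.
Start latitude φ₁ = 0.816290 rad; initial bearing θ = 0.714363 rad.
Applying the spherical law of cosines for sides, sin φ₂ = sin φ₁ cos δ + cos φ₁ sin δ cos θ = 0.880270, so φ₂ = 61.67°.
For the longitude increment, Δλ = atan2( sin θ sin δ cos φ₁, cos δ − sin φ₁ sin φ₂ ) = atan2(0.319050, 0.061799) = 79.04°.
λ₂ = 172.12° + 79.04° = 251.16°, normalized to (−180°, 180°] → -108.84°.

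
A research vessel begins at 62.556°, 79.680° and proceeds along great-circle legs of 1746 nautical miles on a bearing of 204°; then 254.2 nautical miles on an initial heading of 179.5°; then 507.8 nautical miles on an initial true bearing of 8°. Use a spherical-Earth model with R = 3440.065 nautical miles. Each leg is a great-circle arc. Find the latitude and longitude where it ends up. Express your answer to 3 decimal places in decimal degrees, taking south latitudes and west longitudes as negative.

Apply the spherical direct solution leg by leg, carrying full precision between legs.
Leg 1: from (62.556°, 79.680°), δ = 1746/3440.065 = 0.507549 rad, θ = 204° → φ = 34.816°, λ = 65.747°.
Leg 2: from (34.816°, 65.747°), δ = 254.2/3440.065 = 0.073894 rad, θ = 179.5° → φ = 30.583°, λ = 65.789°.
Leg 3: from (30.583°, 65.789°), δ = 507.8/3440.065 = 0.147613 rad, θ = 8° → φ = 38.950°, λ = 67.298°.

latitude 38.950°, longitude 67.298°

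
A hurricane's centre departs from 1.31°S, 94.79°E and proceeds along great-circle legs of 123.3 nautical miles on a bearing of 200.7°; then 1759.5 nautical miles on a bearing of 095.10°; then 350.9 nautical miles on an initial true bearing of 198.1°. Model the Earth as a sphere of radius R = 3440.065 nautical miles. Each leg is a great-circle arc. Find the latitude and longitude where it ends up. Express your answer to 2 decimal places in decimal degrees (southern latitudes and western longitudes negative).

Apply the spherical direct solution leg by leg, carrying full precision between legs.
Leg 1: from (-1.31°, 94.79°), δ = 123.3/3440.065 = 0.035842 rad, θ = 200.7° → φ = -3.23°, λ = 94.06°.
Leg 2: from (-3.23°, 94.06°), δ = 1759.5/3440.065 = 0.511473 rad, θ = 95.1° → φ = -5.31°, λ = 123.38°.
Leg 3: from (-5.31°, 123.38°), δ = 350.9/3440.065 = 0.102004 rad, θ = 198.1° → φ = -10.86°, λ = 121.53°.

latitude -10.86°, longitude 121.53°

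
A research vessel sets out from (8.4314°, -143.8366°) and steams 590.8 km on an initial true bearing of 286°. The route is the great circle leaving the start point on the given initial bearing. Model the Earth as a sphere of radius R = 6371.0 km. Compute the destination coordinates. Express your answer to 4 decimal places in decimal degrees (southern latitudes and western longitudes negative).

latitude 9.8601°, longitude -149.0202°

Angular distance δ = d/R = 590.8 / 6371 = 0.092733 rad.
Start latitude φ₁ = 0.147156 rad; initial bearing θ = 4.991642 rad.
sin φ₂ = sin φ₁ cos δ + cos φ₁ sin δ cos θ = (0.146625)(0.995703) + (0.989192)(0.092600)(0.275637) = 0.171243
φ₂ = asin(0.171243) = 0.172091 rad = 9.8601°.
Δλ = atan2( sin θ sin δ cos φ₁ , cos δ − sin φ₁ sin φ₂ ) = atan2(-0.088051, 0.970595) = -0.090471 rad = -5.1836°.
λ₂ = λ₁ + Δλ = -149.0202°.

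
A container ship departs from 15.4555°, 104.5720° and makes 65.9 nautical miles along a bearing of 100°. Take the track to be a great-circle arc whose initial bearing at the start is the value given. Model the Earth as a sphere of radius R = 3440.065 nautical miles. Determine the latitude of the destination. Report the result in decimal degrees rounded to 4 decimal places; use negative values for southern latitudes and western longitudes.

Central angle δ = d/R = 0.019157 rad.
With φ₁ = 15.4555° = 0.269749 rad and θ = 100° = 1.745329 rad:
sin φ₂ = sin φ₁ cos δ + cos φ₁ sin δ cos θ = (0.266490)(0.999817) + (0.963838)(0.019155)(-0.173648) = 0.263235
φ₂ = asin(0.263235) = 0.266374 rad = 15.2621°.
For the longitude increment, Δλ = atan2( sin θ sin δ cos φ₁, cos δ − sin φ₁ sin φ₂ ) = atan2(0.018182, 0.929667) = 1.1204°.
λ₂ = 104.5720° + 1.1204° = 105.6924°.

latitude 15.2621°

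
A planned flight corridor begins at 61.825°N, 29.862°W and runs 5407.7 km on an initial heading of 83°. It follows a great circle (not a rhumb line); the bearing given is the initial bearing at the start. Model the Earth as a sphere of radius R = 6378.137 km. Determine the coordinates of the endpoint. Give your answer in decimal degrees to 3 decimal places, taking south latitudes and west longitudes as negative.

latitude 38.782°, longitude 42.837°

δ = 5407.7/6378.137 = 0.847849 rad (48.5782°).
Start latitude φ₁ = 1.079050 rad; initial bearing θ = 1.448623 rad.
Destination latitude: φ₂ = arcsin( sin φ₁ cos δ + cos φ₁ sin δ cos θ ) = arcsin(0.626353) = 38.782°.
Δλ = atan2( sin θ sin δ cos φ₁ , cos δ − sin φ₁ sin φ₂ ) = atan2(0.351419, 0.109461) = 1.268839 rad = 72.699°.
λ₂ = -29.862° + 72.699° = 42.837°.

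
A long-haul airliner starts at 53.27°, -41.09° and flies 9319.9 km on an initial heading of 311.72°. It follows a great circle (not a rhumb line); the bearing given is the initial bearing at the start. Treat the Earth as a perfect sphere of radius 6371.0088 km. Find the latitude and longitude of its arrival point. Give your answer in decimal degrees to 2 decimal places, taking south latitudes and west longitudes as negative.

latitude 28.82°, longitude -163.21°

δ = 9319.9/6371.0088 = 1.462861 rad (83.8158°).
Start latitude φ₁ = 0.929737 rad; initial bearing θ = 5.440540 rad.
Destination latitude: φ₂ = arcsin( sin φ₁ cos δ + cos φ₁ sin δ cos θ ) = arcsin(0.482016) = 28.82°.
Δλ = atan2( sin θ sin δ cos φ₁ , cos δ − sin φ₁ sin φ₂ ) = atan2(-0.443787, -0.278592) = -2.131378 rad = -122.12°.
λ₂ = λ₁ + Δλ = -163.21°.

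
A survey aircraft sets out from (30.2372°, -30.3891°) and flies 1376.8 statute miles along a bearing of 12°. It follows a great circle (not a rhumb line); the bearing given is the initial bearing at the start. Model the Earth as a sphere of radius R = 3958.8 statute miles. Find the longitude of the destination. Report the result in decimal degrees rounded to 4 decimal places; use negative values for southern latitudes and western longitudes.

longitude -24.1135°

The arc subtends δ = 1376.8/3958.8 = 0.347782 rad at the centre.
With φ₁ = 30.2372° = 0.527739 rad and θ = 12° = 0.209440 rad:
sin φ₂ = sin φ₁ cos δ + cos φ₁ sin δ cos θ = (0.503581)(0.940131) + (0.863948)(0.340814)(0.978148) = 0.761443
φ₂ = asin(0.761443) = 0.865536 rad = 49.5916°.
Δλ = atan2( sin θ sin δ cos φ₁ , cos δ − sin φ₁ sin φ₂ ) = atan2(0.061219, 0.556683) = 0.109530 rad = 6.2756°.
Hence λ₂ = -30.3891° + 6.2756° = -24.1135°.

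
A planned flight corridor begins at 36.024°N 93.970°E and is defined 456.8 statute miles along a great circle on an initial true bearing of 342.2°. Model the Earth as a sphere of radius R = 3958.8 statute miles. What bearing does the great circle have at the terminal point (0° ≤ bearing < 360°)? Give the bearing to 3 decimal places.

Angular distance δ = d/R = 456.8 / 3958.8 = 0.115389 rad.
With φ₁ = 36.024° = 0.628737 rad and θ = 342.2° = 5.972517 rad:
sin φ₂ = sin φ₁ cos δ + cos φ₁ sin δ cos θ = (0.588124)(0.993350) + (0.808771)(0.115133)(0.952129) = 0.672872
φ₂ = asin(0.672872) = 0.738084 rad = 42.289°.
Then Δλ = atan2(-0.028465, 0.597618) = -0.047595 rad, from sin θ sin δ cos φ₁ over cos δ − sin φ₁ sin φ₂.
Hence λ₂ = 93.970° + -2.727° = 91.243°.
The forward bearing on arrival equals the back-azimuth from the destination plus 180°.
Back-azimuth from P₂ (42.289°, 91.243°) to P₁ (36.024°, 93.970°), with Δλ' = λ₁ − λ₂ = 2.727°: atan2( sin Δλ' cos φ₁ , cos φ₂ sin φ₁ − sin φ₂ cos φ₁ cos Δλ' ) = 160.475°.
Final bearing = (160.475° + 180°) mod 360° = 340.475°.

final bearing 340.475°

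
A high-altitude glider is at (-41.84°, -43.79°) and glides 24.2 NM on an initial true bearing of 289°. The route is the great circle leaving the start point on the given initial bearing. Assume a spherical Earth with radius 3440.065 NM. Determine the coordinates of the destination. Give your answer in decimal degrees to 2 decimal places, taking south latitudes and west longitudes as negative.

latitude -41.71°, longitude -44.30°

The arc subtends δ = 24.2/3440.065 = 0.007035 rad at the centre.
Start latitude φ₁ = -0.730246 rad; initial bearing θ = 5.044002 rad.
sin φ₂ = sin φ₁ cos δ + cos φ₁ sin δ cos θ = (-0.667053)(0.999975) + (0.745010)(0.007035)(0.325568) = -0.665330
φ₂ = asin(-0.665330) = -0.727936 rad = -41.71°.
For the longitude increment, Δλ = atan2( sin θ sin δ cos φ₁, cos δ − sin φ₁ sin φ₂ ) = atan2(-0.004955, 0.556165) = -0.51°.
λ₂ = λ₁ + Δλ = -44.30°.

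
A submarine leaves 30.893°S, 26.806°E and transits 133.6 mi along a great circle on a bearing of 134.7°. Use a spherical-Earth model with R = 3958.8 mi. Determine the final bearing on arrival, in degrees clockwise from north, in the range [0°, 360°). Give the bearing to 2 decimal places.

The arc subtends δ = 133.6/3958.8 = 0.033748 rad at the centre.
Converting: φ₁ = -0.539185 rad, θ = 2.350959 rad.
sin φ₂ = sin φ₁ cos δ + cos φ₁ sin δ cos θ = (-0.513436)(0.999431) + (0.858128)(0.033741)(-0.703395) = -0.533510
φ₂ = asin(-0.533510) = -0.562746 rad = -32.243°.
For the longitude increment, Δλ = atan2( sin θ sin δ cos φ₁, cos δ − sin φ₁ sin φ₂ ) = atan2(0.020581, 0.725507) = 1.625°.
λ₂ = λ₁ + Δλ = 28.431°.
The forward bearing on arrival equals the back-azimuth from the destination plus 180°.
Back-azimuth from P₂ (-32.24°, 28.43°) to P₁ (-30.89°, 26.81°), with Δλ' = λ₁ − λ₂ = -1.62°: atan2( sin Δλ' cos φ₁ , cos φ₂ sin φ₁ − sin φ₂ cos φ₁ cos Δλ' ) = 313.85°.
Final bearing = (313.85° + 180°) mod 360° = 133.85°.

final bearing 133.85°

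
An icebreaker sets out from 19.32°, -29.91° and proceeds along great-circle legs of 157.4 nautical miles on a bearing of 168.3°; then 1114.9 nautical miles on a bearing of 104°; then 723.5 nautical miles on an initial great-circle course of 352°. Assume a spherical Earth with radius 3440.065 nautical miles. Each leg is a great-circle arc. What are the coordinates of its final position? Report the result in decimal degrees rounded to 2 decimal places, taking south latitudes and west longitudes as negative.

Apply the spherical direct solution leg by leg, carrying full precision between legs.
Leg 1: from (19.32°, -29.91°), δ = 157.4/3440.065 = 0.045755 rad, θ = 168.3° → φ = 16.75°, λ = -29.36°.
Leg 2: from (16.75°, -29.36°), δ = 1114.9/3440.065 = 0.324093 rad, θ = 104° → φ = 11.51°, λ = -10.97°.
Leg 3: from (11.51°, -10.97°), δ = 723.5/3440.065 = 0.210316 rad, θ = 352° → φ = 23.43°, λ = -12.79°.

latitude 23.43°, longitude -12.79°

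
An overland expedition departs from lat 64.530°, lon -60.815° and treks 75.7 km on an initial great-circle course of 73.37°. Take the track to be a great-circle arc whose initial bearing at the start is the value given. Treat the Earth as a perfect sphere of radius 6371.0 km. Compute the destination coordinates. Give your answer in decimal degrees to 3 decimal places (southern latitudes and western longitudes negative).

Central angle δ = d/R = 0.011882 rad.
With φ₁ = 64.530° = 1.126261 rad and θ = 73.37° = 1.280548 rad:
sin φ₂ = sin φ₁ cos δ + cos φ₁ sin δ cos θ = (0.902811)(0.999929) + (0.430038)(0.011882)(0.286190) = 0.904209
φ₂ = asin(0.904209) = 1.129524 rad = 64.717°.
Then Δλ = atan2(0.004896, 0.183600) = 0.026660 rad, from sin θ sin δ cos φ₁ over cos δ − sin φ₁ sin φ₂.
λ₂ = -60.815° + 1.527° = -59.288°.

latitude 64.717°, longitude -59.288°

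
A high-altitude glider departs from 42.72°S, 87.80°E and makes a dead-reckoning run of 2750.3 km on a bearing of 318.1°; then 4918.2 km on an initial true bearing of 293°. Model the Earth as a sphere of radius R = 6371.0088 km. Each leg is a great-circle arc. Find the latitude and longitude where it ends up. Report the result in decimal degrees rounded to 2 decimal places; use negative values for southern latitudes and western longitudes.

latitude -1.51°, longitude 30.19°

Apply the spherical direct solution leg by leg, carrying full precision between legs.
Leg 1: from (-42.72°, 87.80°), δ = 2750.3/6371.0088 = 0.431690 rad, θ = 318.1° → φ = -22.79°, λ = 70.16°.
Leg 2: from (-22.79°, 70.16°), δ = 4918.2/6371.0088 = 0.771966 rad, θ = 293° → φ = -1.51°, λ = 30.19°.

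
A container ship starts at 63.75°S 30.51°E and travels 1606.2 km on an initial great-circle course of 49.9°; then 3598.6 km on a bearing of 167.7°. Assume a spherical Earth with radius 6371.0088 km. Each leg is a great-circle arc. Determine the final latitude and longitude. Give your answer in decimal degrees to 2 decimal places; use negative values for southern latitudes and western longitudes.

latitude -81.55°, longitude 99.87°

Apply the spherical direct solution leg by leg, carrying full precision between legs.
Leg 1: from (-63.75°, 30.51°), δ = 1606.2/6371.0088 = 0.252111 rad, θ = 49.9° → φ = -52.89°, λ = 48.95°.
Leg 2: from (-52.89°, 48.95°), δ = 3598.6/6371.0088 = 0.564840 rad, θ = 167.7° → φ = -81.55°, λ = 99.87°.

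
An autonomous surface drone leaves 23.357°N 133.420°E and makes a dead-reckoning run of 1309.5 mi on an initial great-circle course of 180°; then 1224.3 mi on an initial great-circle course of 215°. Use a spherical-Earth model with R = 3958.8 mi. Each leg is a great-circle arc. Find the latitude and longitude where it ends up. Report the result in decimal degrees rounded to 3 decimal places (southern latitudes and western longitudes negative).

latitude -10.103°, longitude 123.206°

Apply the spherical direct solution leg by leg, carrying full precision between legs.
Leg 1: from (23.357°, 133.420°), δ = 1309.5/3958.8 = 0.330782 rad, θ = 180° → φ = 4.405°, λ = 133.420°.
Leg 2: from (4.405°, 133.420°), δ = 1224.3/3958.8 = 0.309260 rad, θ = 215° → φ = -10.103°, λ = 123.206°.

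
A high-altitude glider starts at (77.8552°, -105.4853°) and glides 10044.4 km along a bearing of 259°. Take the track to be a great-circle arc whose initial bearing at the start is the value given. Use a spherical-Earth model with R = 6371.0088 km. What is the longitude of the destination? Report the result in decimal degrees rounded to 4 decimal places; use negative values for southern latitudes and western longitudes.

longitude 175.2058°

Angular distance δ = d/R = 10044.4 / 6371.0088 = 1.576579 rad.
Converting: φ₁ = 1.358830 rad, θ = 4.520403 rad.
Destination latitude: φ₂ = arcsin( sin φ₁ cos δ + cos φ₁ sin δ cos θ ) = arcsin(-0.045796) = -2.6248°.
For the longitude increment, Δλ = atan2( sin θ sin δ cos φ₁, cos δ − sin φ₁ sin φ₂ ) = atan2(-0.206514, 0.038988) = -79.3089°.
λ₂ = -105.4853° + -79.3089° = -184.7942°, normalized to (−180°, 180°] → 175.2058°.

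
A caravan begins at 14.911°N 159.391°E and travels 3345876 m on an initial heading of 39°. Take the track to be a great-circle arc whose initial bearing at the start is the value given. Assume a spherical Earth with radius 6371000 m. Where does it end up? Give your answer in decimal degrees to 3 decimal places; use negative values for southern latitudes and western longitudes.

Angular distance δ = d/R = 3345876 / 6371000 = 0.525173 rad.
With φ₁ = 14.911° = 0.260246 rad and θ = 39° = 0.680678 rad:
Applying the spherical law of cosines for sides, sin φ₂ = sin φ₁ cos δ + cos φ₁ sin δ cos θ = 0.599153, so φ₂ = 36.809°.
Then Δλ = atan2(0.304893, 0.711064) = 0.405072 rad, from sin θ sin δ cos φ₁ over cos δ − sin φ₁ sin φ₂.
λ₂ = 159.391° + 23.209° = 182.600°, normalized to (−180°, 180°] → -177.400°.

latitude 36.809°, longitude -177.400°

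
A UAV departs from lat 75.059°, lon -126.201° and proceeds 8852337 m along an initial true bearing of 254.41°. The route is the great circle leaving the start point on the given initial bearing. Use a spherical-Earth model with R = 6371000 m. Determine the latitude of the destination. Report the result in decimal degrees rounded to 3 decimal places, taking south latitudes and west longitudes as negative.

Central angle δ = d/R = 1.389474 rad.
Converting: φ₁ = 1.310027 rad, θ = 4.440292 rad.
sin φ₂ = sin φ₁ cos δ + cos φ₁ sin δ cos θ = (0.966192)(0.180331) + (0.257824)(0.983606)(-0.268752) = 0.106079
φ₂ = asin(0.106079) = 0.106279 rad = 6.089°.
Δλ = atan2( sin θ sin δ cos φ₁ , cos δ − sin φ₁ sin φ₂ ) = atan2(-0.244268, 0.077838) = -1.262311 rad = -72.325°.
λ₂ = -126.201° + -72.325° = -198.526°, normalized to (−180°, 180°] → 161.474°.

latitude 6.089°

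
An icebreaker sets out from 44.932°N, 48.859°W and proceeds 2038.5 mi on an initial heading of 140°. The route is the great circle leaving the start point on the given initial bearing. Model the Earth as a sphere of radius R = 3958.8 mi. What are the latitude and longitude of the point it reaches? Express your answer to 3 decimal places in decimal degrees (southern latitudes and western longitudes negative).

latitude 20.341°, longitude -29.128°

The arc subtends δ = 2038.5/3958.8 = 0.514929 rad at the centre.
With φ₁ = 44.932° = 0.784211 rad and θ = 140° = 2.443461 rad:
Destination latitude: φ₂ = arcsin( sin φ₁ cos δ + cos φ₁ sin δ cos θ ) = arcsin(0.347607) = 20.341°.
Δλ = atan2( sin θ sin δ cos φ₁ , cos δ − sin φ₁ sin φ₂ ) = atan2(0.224104, 0.624824) = 0.344375 rad = 19.731°.
λ₂ = λ₁ + Δλ = -29.128°.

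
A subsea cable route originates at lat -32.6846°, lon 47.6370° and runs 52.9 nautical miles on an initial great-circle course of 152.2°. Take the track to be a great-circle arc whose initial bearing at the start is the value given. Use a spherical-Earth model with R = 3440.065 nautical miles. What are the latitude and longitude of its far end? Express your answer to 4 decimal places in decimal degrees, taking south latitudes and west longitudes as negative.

δ = 52.9/3440.065 = 0.015378 rad (0.8811°).
Start latitude φ₁ = -0.570454 rad; initial bearing θ = 2.656391 rad.
Destination latitude: φ₂ = arcsin( sin φ₁ cos δ + cos φ₁ sin δ cos θ ) = arcsin(-0.551399) = -33.4630°.
Δλ = atan2( sin θ sin δ cos φ₁ , cos δ − sin φ₁ sin φ₂ ) = atan2(0.006036, 0.702119) = 0.008597 rad = 0.4926°.
Hence λ₂ = 47.6370° + 0.4926° = 48.1296°.

latitude -33.4630°, longitude 48.1296°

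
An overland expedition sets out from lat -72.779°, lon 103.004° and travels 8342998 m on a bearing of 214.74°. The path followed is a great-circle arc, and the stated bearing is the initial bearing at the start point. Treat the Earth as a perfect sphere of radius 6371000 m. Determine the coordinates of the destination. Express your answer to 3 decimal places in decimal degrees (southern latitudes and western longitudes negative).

latitude -28.800°, longitude -38.077°

The arc subtends δ = 8342998/6371000 = 1.309527 rad at the centre.
With φ₁ = -72.779° = -1.270233 rad and θ = 214.74° = 3.747920 rad:
Destination latitude: φ₂ = arcsin( sin φ₁ cos δ + cos φ₁ sin δ cos θ ) = arcsin(-0.481755) = -28.800°.
For the longitude increment, Δλ = atan2( sin θ sin δ cos φ₁, cos δ − sin φ₁ sin φ₂ ) = atan2(-0.162984, -0.201851) = -141.081°.
λ₂ = 103.004° + -141.081° = -38.077°.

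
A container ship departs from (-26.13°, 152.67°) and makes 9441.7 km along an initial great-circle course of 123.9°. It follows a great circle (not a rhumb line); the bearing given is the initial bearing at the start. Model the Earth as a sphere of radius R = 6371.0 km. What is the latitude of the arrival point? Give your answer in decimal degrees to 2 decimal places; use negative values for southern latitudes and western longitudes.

latitude -32.54°

δ = 9441.7/6371 = 1.481981 rad (84.9112°).
Start latitude φ₁ = -0.456055 rad; initial bearing θ = 2.162463 rad.
Applying the spherical law of cosines for sides, sin φ₂ = sin φ₁ cos δ + cos φ₁ sin δ cos θ = -0.537832, so φ₂ = -32.54°.
Then Δλ = atan2(0.742245, -0.148167) = 1.767827 rad, from sin θ sin δ cos φ₁ over cos δ − sin φ₁ sin φ₂.
λ₂ = 152.67° + 101.29° = 253.96°, normalized to (−180°, 180°] → -106.04°.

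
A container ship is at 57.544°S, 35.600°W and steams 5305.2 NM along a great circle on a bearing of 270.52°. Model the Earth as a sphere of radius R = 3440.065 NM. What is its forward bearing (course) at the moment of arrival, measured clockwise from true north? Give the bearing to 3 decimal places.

Angular distance δ = d/R = 5305.2 / 3440.065 = 1.542180 rad.
With φ₁ = -57.544° = -1.004332 rad and θ = 270.52° = 4.721465 rad:
Destination latitude: φ₂ = arcsin( sin φ₁ cos δ + cos φ₁ sin δ cos θ ) = arcsin(-0.019275) = -1.104°.
Δλ = atan2( sin θ sin δ cos φ₁ , cos δ − sin φ₁ sin φ₂ ) = atan2(-0.536410, 0.012348) = -1.547780 rad = -88.681°.
Hence λ₂ = -35.600° + -88.681° = -124.281°.
The forward bearing on arrival equals the back-azimuth from the destination plus 180°.
Back-azimuth from P₂ (-1.104°, -124.281°) to P₁ (-57.544°, -35.600°), with Δλ' = λ₁ − λ₂ = 88.681°: atan2( sin Δλ' cos φ₁ , cos φ₂ sin φ₁ − sin φ₂ cos φ₁ cos Δλ' ) = 147.539°.
Final bearing = (147.539° + 180°) mod 360° = 327.539°.

final bearing 327.539°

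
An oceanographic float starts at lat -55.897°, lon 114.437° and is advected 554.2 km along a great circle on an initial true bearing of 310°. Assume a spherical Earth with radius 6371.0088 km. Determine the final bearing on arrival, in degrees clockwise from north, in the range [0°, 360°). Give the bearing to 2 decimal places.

δ = 554.2/6371.0088 = 0.086988 rad (4.9840°).
With φ₁ = -55.897° = -0.975587 rad and θ = 310° = 5.410521 rad:
Destination latitude: φ₂ = arcsin( sin φ₁ cos δ + cos φ₁ sin δ cos θ ) = arcsin(-0.793589) = -52.522°.
For the longitude increment, Δλ = atan2( sin θ sin δ cos φ₁, cos δ − sin φ₁ sin φ₂ ) = atan2(-0.037315, 0.339102) = -6.280°.
λ₂ = λ₁ + Δλ = 108.157°.
The forward bearing on arrival equals the back-azimuth from the destination plus 180°.
Back-azimuth from P₂ (-52.52°, 108.16°) to P₁ (-55.90°, 114.44°), with Δλ' = λ₁ − λ₂ = 6.28°: atan2( sin Δλ' cos φ₁ , cos φ₂ sin φ₁ − sin φ₂ cos φ₁ cos Δλ' ) = 135.10°.
Final bearing = (135.10° + 180°) mod 360° = 315.10°.

final bearing 315.10°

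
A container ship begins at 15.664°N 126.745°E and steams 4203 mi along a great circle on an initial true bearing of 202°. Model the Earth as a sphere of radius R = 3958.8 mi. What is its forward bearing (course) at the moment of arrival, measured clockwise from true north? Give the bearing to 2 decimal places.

Central angle δ = d/R = 1.061685 rad.
Start latitude φ₁ = 0.273388 rad; initial bearing θ = 3.525565 rad.
Applying the spherical law of cosines for sides, sin φ₂ = sin φ₁ cos δ + cos φ₁ sin δ cos θ = -0.647933, so φ₂ = -40.386°.
Δλ = atan2( sin θ sin δ cos φ₁ , cos δ − sin φ₁ sin φ₂ ) = atan2(-0.314950, 0.662340) = -0.443866 rad = -25.432°.
λ₂ = λ₁ + Δλ = 101.313°.
The forward bearing on arrival equals the back-azimuth from the destination plus 180°.
Back-azimuth from P₂ (-40.39°, 101.31°) to P₁ (15.66°, 126.75°), with Δλ' = λ₁ − λ₂ = 25.43°: atan2( sin Δλ' cos φ₁ , cos φ₂ sin φ₁ − sin φ₂ cos φ₁ cos Δλ' ) = 28.26°.
Final bearing = (28.26° + 180°) mod 360° = 208.26°.

final bearing 208.26°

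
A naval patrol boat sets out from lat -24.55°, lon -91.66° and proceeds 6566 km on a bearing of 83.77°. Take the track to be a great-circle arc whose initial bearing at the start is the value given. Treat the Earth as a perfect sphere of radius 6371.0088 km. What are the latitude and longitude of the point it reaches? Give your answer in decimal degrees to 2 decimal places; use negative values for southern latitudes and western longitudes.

Central angle δ = d/R = 1.030606 rad.
With φ₁ = -24.55° = -0.428478 rad and θ = 83.77° = 1.462062 rad:
Applying the spherical law of cosines for sides, sin φ₂ = sin φ₁ cos δ + cos φ₁ sin δ cos θ = -0.129030, so φ₂ = -7.41°.
For the longitude increment, Δλ = atan2( sin θ sin δ cos φ₁, cos δ − sin φ₁ sin φ₂ ) = atan2(0.775475, 0.460689) = 59.29°.
λ₂ = -91.66° + 59.29° = -32.37°.

latitude -7.41°, longitude -32.37°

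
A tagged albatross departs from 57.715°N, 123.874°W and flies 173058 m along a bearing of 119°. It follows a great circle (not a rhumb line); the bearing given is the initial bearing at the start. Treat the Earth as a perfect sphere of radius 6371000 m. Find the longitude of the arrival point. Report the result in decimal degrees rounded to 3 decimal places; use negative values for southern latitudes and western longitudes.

longitude -121.379°

Angular distance δ = d/R = 173058 / 6371000 = 0.027163 rad.
With φ₁ = 57.715° = 1.007317 rad and θ = 119° = 2.076942 rad:
Applying the spherical law of cosines for sides, sin φ₂ = sin φ₁ cos δ + cos φ₁ sin δ cos θ = 0.838057, so φ₂ = 56.935°.
Δλ = atan2( sin θ sin δ cos φ₁ , cos δ − sin φ₁ sin φ₂ ) = atan2(0.012688, 0.291137) = 0.043554 rad = 2.495°.
λ₂ = λ₁ + Δλ = -121.379°.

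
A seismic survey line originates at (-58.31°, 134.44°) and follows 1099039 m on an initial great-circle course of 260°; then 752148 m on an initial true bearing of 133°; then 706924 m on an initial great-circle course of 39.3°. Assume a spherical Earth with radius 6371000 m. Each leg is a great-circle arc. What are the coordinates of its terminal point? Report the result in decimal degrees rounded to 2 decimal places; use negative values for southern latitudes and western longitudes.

Apply the spherical direct solution leg by leg, carrying full precision between legs.
Leg 1: from (-58.31°, 134.44°), δ = 1099039/6371000 = 0.172507 rad, θ = 260° → φ = -58.64°, λ = 115.48°.
Leg 2: from (-58.64°, 115.48°), δ = 752148/6371000 = 0.118058 rad, θ = 133° → φ = -62.85°, λ = 126.36°.
Leg 3: from (-62.85°, 126.36°), δ = 706924/6371000 = 0.110960 rad, θ = 39.3° → φ = -57.69°, λ = 133.90°.

latitude -57.69°, longitude 133.90°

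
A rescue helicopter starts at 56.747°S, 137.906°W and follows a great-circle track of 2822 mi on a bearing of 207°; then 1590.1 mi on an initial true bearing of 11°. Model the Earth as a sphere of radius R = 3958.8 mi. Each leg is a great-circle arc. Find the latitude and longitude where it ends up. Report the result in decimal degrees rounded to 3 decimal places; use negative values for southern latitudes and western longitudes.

Apply the spherical direct solution leg by leg, carrying full precision between legs.
Leg 1: from (-56.747°, -137.906°), δ = 2822/3958.8 = 0.712842 rad, θ = 207° → φ = -72.204°, λ = 118.377°.
Leg 2: from (-72.204°, 118.377°), δ = 1590.1/3958.8 = 0.401662 rad, θ = 11° → φ = -49.384°, λ = 124.957°.

latitude -49.384°, longitude 124.957°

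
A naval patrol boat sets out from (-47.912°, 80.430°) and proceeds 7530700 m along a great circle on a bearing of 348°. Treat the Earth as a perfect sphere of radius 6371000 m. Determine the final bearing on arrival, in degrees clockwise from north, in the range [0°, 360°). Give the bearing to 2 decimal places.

The arc subtends δ = 7530700/6371000 = 1.182028 rad at the centre.
Converting: φ₁ = -0.836222 rad, θ = 6.073746 rad.
Destination latitude: φ₂ = arcsin( sin φ₁ cos δ + cos φ₁ sin δ cos θ ) = arcsin(0.325401) = 18.990°.
For the longitude increment, Δλ = atan2( sin θ sin δ cos φ₁, cos δ − sin φ₁ sin φ₂ ) = atan2(-0.128958, 0.620534) = -11.740°.
Hence λ₂ = 80.430° + -11.740° = 68.690°.
The forward bearing on arrival equals the back-azimuth from the destination plus 180°.
Back-azimuth from P₂ (18.99°, 68.69°) to P₁ (-47.91°, 80.43°), with Δλ' = λ₁ − λ₂ = 11.74°: atan2( sin Δλ' cos φ₁ , cos φ₂ sin φ₁ − sin φ₂ cos φ₁ cos Δλ' ) = 171.52°.
Final bearing = (171.52° + 180°) mod 360° = 351.52°.

final bearing 351.52°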